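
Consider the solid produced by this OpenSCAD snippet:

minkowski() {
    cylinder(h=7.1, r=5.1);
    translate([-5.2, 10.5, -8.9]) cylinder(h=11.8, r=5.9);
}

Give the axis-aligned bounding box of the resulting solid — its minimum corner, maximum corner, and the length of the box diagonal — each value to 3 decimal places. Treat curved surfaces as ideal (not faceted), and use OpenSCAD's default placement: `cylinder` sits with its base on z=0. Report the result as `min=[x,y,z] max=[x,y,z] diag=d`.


min=[-16.200,-0.500,-8.900] max=[5.800,21.500,10.000] diag=36.403

A = translate([-5.2, 10.5, -8.9]) cylinder(h=11.8, r=5.9) → bbox [-11.1,4.6,-8.9] .. [0.7,16.4,2.9]
B = cylinder(h=7.1, r=5.1) → bbox [-5.1,-5.1,0] .. [5.1,5.1,7.1]
lo = A.lo+B.lo = [-11.1-5.1, 4.6-5.1, -8.9+0] = [-16.200,-0.500,-8.900]
hi = A.hi+B.hi = [0.7+5.1, 16.4+5.1, 2.9+7.1] = [5.800,21.500,10.000]
diag = √(22²+22²+18.9²) = √1325.21 = 36.403


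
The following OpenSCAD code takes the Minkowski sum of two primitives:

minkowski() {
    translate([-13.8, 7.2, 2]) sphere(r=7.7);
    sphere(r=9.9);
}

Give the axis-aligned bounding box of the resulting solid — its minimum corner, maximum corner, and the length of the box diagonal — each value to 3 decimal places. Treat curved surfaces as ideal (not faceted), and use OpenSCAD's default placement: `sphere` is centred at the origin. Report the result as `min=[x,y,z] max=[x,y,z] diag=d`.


A = translate([-13.8, 7.2, 2]) sphere(r=7.7) → bbox [-21.5,-0.5,-5.7] .. [-6.1,14.9,9.7]
B = sphere(r=9.9) → bbox [-9.9,-9.9,-9.9] .. [9.9,9.9,9.9]
lo = A.lo+B.lo = [-21.5-9.9, -0.5-9.9, -5.7-9.9] = [-31.400,-10.400,-15.600]
hi = A.hi+B.hi = [-6.1+9.9, 14.9+9.9, 9.7+9.9] = [3.800,24.800,19.600]
diag = √(35.2²+35.2²+35.2²) = √3717.12 = 60.968

min=[-31.400,-10.400,-15.600] max=[3.800,24.800,19.600] diag=60.968


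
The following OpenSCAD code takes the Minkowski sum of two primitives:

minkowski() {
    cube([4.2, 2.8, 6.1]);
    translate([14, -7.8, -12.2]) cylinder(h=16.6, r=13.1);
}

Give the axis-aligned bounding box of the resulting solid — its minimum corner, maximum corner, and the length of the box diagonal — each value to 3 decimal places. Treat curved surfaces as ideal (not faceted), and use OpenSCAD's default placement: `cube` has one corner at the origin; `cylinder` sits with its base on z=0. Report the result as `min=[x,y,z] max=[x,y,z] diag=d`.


min=[0.900,-20.900,-12.200] max=[31.300,8.100,10.500] diag=47.754

A = translate([14, -7.8, -12.2]) cylinder(h=16.6, r=13.1) → bbox [0.9,-20.9,-12.2] .. [27.1,5.3,4.4]
B = cube([4.2, 2.8, 6.1]) → bbox [0,0,0] .. [4.2,2.8,6.1]
lo = A.lo+B.lo = [0.9+0, -20.9+0, -12.2+0] = [0.900,-20.900,-12.200]
hi = A.hi+B.hi = [27.1+4.2, 5.3+2.8, 4.4+6.1] = [31.300,8.100,10.500]
diag = √(30.4²+29²+22.7²) = √2280.45 = 47.754


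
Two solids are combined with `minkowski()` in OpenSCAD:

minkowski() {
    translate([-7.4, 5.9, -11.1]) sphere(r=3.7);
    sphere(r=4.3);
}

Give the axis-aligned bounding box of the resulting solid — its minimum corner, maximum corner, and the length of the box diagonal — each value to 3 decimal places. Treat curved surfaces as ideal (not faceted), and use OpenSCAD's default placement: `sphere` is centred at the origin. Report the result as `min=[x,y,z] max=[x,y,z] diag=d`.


A = translate([-7.4, 5.9, -11.1]) sphere(r=3.7) → bbox [-11.1,2.2,-14.8] .. [-3.7,9.6,-7.4]
B = sphere(r=4.3) → bbox [-4.3,-4.3,-4.3] .. [4.3,4.3,4.3]
lo = A.lo+B.lo = [-11.1-4.3, 2.2-4.3, -14.8-4.3] = [-15.400,-2.100,-19.100]
hi = A.hi+B.hi = [-3.7+4.3, 9.6+4.3, -7.4+4.3] = [0.600,13.900,-3.100]
diag = √(16²+16²+16²) = √768 = 27.713

min=[-15.400,-2.100,-19.100] max=[0.600,13.900,-3.100] diag=27.713


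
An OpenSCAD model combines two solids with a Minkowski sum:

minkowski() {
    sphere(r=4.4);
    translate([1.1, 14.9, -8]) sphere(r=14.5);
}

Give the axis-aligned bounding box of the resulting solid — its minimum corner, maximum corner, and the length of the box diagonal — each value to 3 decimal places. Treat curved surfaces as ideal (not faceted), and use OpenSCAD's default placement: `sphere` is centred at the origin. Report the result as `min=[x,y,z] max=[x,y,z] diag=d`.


min=[-17.800,-4.000,-26.900] max=[20.000,33.800,10.900] diag=65.472

A = translate([1.1, 14.9, -8]) sphere(r=14.5) → bbox [-13.4,0.4,-22.5] .. [15.6,29.4,6.5]
B = sphere(r=4.4) → bbox [-4.4,-4.4,-4.4] .. [4.4,4.4,4.4]
lo = A.lo+B.lo = [-13.4-4.4, 0.4-4.4, -22.5-4.4] = [-17.800,-4.000,-26.900]
hi = A.hi+B.hi = [15.6+4.4, 29.4+4.4, 6.5+4.4] = [20.000,33.800,10.900]
diag = √(37.8²+37.8²+37.8²) = √4286.52 = 65.472


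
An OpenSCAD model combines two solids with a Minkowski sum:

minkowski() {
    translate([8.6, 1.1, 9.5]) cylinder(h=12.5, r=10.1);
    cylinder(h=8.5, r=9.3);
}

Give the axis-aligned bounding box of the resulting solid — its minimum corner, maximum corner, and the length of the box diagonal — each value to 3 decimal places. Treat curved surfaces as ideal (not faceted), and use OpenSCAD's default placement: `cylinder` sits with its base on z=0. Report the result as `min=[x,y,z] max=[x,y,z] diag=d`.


min=[-10.800,-18.300,9.500] max=[28.000,20.500,30.500] diag=58.753

A = translate([8.6, 1.1, 9.5]) cylinder(h=12.5, r=10.1) → bbox [-1.5,-9,9.5] .. [18.7,11.2,22]
B = cylinder(h=8.5, r=9.3) → bbox [-9.3,-9.3,0] .. [9.3,9.3,8.5]
lo = A.lo+B.lo = [-1.5-9.3, -9-9.3, 9.5+0] = [-10.800,-18.300,9.500]
hi = A.hi+B.hi = [18.7+9.3, 11.2+9.3, 22+8.5] = [28.000,20.500,30.500]
diag = √(38.8²+38.8²+21²) = √3451.88 = 58.753


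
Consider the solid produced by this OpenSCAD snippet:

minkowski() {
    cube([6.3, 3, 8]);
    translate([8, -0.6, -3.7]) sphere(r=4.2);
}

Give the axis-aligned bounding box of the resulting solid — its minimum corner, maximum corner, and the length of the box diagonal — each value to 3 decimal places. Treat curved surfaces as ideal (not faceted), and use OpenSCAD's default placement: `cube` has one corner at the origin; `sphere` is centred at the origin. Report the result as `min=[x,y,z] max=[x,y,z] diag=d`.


min=[3.800,-4.800,-7.900] max=[18.500,6.600,8.500] diag=24.799

A = translate([8, -0.6, -3.7]) sphere(r=4.2) → bbox [3.8,-4.8,-7.9] .. [12.2,3.6,0.5]
B = cube([6.3, 3, 8]) → bbox [0,0,0] .. [6.3,3,8]
lo = A.lo+B.lo = [3.8+0, -4.8+0, -7.9+0] = [3.800,-4.800,-7.900]
hi = A.hi+B.hi = [12.2+6.3, 3.6+3, 0.5+8] = [18.500,6.600,8.500]
diag = √(14.7²+11.4²+16.4²) = √615.01 = 24.799


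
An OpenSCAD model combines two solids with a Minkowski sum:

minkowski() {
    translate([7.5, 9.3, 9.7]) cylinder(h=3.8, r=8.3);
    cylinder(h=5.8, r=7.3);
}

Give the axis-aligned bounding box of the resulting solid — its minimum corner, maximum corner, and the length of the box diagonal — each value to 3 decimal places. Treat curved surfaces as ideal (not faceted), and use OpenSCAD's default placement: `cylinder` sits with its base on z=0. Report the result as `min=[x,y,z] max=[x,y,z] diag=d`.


A = translate([7.5, 9.3, 9.7]) cylinder(h=3.8, r=8.3) → bbox [-0.8,1,9.7] .. [15.8,17.6,13.5]
B = cylinder(h=5.8, r=7.3) → bbox [-7.3,-7.3,0] .. [7.3,7.3,5.8]
lo = A.lo+B.lo = [-0.8-7.3, 1-7.3, 9.7+0] = [-8.100,-6.300,9.700]
hi = A.hi+B.hi = [15.8+7.3, 17.6+7.3, 13.5+5.8] = [23.100,24.900,19.300]
diag = √(31.2²+31.2²+9.6²) = √2039.04 = 45.156

min=[-8.100,-6.300,9.700] max=[23.100,24.900,19.300] diag=45.156


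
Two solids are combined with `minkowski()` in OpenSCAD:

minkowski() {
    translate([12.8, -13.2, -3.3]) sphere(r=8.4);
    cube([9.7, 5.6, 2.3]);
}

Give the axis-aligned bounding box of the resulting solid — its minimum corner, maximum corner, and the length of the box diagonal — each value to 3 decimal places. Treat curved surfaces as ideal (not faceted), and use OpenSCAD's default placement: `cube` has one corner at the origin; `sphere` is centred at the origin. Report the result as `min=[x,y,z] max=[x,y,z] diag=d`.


A = translate([12.8, -13.2, -3.3]) sphere(r=8.4) → bbox [4.4,-21.6,-11.7] .. [21.2,-4.8,5.1]
B = cube([9.7, 5.6, 2.3]) → bbox [0,0,0] .. [9.7,5.6,2.3]
lo = A.lo+B.lo = [4.4+0, -21.6+0, -11.7+0] = [4.400,-21.600,-11.700]
hi = A.hi+B.hi = [21.2+9.7, -4.8+5.6, 5.1+2.3] = [30.900,0.800,7.400]
diag = √(26.5²+22.4²+19.1²) = √1568.82 = 39.608

min=[4.400,-21.600,-11.700] max=[30.900,0.800,7.400] diag=39.608


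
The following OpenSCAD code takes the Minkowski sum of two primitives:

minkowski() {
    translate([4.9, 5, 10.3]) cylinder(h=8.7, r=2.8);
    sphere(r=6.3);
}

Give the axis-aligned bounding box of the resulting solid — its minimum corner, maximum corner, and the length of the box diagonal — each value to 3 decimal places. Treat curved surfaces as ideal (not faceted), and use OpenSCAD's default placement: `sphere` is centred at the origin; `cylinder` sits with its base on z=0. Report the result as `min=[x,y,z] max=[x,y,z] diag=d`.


A = translate([4.9, 5, 10.3]) cylinder(h=8.7, r=2.8) → bbox [2.1,2.2,10.3] .. [7.7,7.8,19]
B = sphere(r=6.3) → bbox [-6.3,-6.3,-6.3] .. [6.3,6.3,6.3]
lo = A.lo+B.lo = [2.1-6.3, 2.2-6.3, 10.3-6.3] = [-4.200,-4.100,4.000]
hi = A.hi+B.hi = [7.7+6.3, 7.8+6.3, 19+6.3] = [14.000,14.100,25.300]
diag = √(18.2²+18.2²+21.3²) = √1116.17 = 33.409

min=[-4.200,-4.100,4.000] max=[14.000,14.100,25.300] diag=33.409


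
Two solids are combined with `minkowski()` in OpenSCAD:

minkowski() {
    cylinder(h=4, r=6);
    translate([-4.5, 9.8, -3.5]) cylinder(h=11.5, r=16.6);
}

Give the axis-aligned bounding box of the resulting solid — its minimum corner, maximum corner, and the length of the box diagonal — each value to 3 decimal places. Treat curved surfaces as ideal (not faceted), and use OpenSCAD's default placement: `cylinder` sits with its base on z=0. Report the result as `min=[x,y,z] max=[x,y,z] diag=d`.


A = translate([-4.5, 9.8, -3.5]) cylinder(h=11.5, r=16.6) → bbox [-21.1,-6.8,-3.5] .. [12.1,26.4,8]
B = cylinder(h=4, r=6) → bbox [-6,-6,0] .. [6,6,4]
lo = A.lo+B.lo = [-21.1-6, -6.8-6, -3.5+0] = [-27.100,-12.800,-3.500]
hi = A.hi+B.hi = [12.1+6, 26.4+6, 8+4] = [18.100,32.400,12.000]
diag = √(45.2²+45.2²+15.5²) = √4326.33 = 65.775

min=[-27.100,-12.800,-3.500] max=[18.100,32.400,12.000] diag=65.775


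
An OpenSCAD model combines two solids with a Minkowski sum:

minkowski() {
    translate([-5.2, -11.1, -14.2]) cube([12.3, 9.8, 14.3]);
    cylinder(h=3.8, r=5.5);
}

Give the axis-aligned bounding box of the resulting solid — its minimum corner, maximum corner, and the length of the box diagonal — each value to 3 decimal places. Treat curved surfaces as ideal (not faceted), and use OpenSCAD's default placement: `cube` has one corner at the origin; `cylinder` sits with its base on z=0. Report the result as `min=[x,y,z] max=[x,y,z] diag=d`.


A = translate([-5.2, -11.1, -14.2]) cube([12.3, 9.8, 14.3]) → bbox [-5.2,-11.1,-14.2] .. [7.1,-1.3,0.1]
B = cylinder(h=3.8, r=5.5) → bbox [-5.5,-5.5,0] .. [5.5,5.5,3.8]
lo = A.lo+B.lo = [-5.2-5.5, -11.1-5.5, -14.2+0] = [-10.700,-16.600,-14.200]
hi = A.hi+B.hi = [7.1+5.5, -1.3+5.5, 0.1+3.8] = [12.600,4.200,3.900]
diag = √(23.3²+20.8²+18.1²) = √1303.14 = 36.099

min=[-10.700,-16.600,-14.200] max=[12.600,4.200,3.900] diag=36.099


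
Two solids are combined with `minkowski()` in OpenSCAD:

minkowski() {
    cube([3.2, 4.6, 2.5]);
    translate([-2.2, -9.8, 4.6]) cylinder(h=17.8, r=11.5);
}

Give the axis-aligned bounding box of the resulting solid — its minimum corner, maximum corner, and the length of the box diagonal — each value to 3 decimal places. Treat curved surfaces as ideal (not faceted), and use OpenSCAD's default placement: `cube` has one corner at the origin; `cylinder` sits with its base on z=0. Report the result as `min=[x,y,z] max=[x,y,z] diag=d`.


min=[-13.700,-21.300,4.600] max=[12.500,6.300,24.900] diag=43.131

A = translate([-2.2, -9.8, 4.6]) cylinder(h=17.8, r=11.5) → bbox [-13.7,-21.3,4.6] .. [9.3,1.7,22.4]
B = cube([3.2, 4.6, 2.5]) → bbox [0,0,0] .. [3.2,4.6,2.5]
lo = A.lo+B.lo = [-13.7+0, -21.3+0, 4.6+0] = [-13.700,-21.300,4.600]
hi = A.hi+B.hi = [9.3+3.2, 1.7+4.6, 22.4+2.5] = [12.500,6.300,24.900]
diag = √(26.2²+27.6²+20.3²) = √1860.29 = 43.131


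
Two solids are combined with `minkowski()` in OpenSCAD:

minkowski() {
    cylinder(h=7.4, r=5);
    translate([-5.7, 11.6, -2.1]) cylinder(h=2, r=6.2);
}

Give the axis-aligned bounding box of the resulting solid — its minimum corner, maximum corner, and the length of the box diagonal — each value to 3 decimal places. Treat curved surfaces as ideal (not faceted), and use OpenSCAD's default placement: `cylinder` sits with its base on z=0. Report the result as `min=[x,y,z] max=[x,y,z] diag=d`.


A = translate([-5.7, 11.6, -2.1]) cylinder(h=2, r=6.2) → bbox [-11.9,5.4,-2.1] .. [0.5,17.8,-0.1]
B = cylinder(h=7.4, r=5) → bbox [-5,-5,0] .. [5,5,7.4]
lo = A.lo+B.lo = [-11.9-5, 5.4-5, -2.1+0] = [-16.900,0.400,-2.100]
hi = A.hi+B.hi = [0.5+5, 17.8+5, -0.1+7.4] = [5.500,22.800,7.300]
diag = √(22.4²+22.4²+9.4²) = √1091.88 = 33.044

min=[-16.900,0.400,-2.100] max=[5.500,22.800,7.300] diag=33.044


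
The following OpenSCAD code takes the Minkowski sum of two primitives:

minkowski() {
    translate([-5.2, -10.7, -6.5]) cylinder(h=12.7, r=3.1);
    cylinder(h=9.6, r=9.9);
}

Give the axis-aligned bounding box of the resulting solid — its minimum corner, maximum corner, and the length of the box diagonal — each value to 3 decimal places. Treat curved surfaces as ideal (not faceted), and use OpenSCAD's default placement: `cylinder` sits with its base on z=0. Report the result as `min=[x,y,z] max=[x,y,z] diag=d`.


min=[-18.200,-23.700,-6.500] max=[7.800,2.300,15.800] diag=43.003

A = translate([-5.2, -10.7, -6.5]) cylinder(h=12.7, r=3.1) → bbox [-8.3,-13.8,-6.5] .. [-2.1,-7.6,6.2]
B = cylinder(h=9.6, r=9.9) → bbox [-9.9,-9.9,0] .. [9.9,9.9,9.6]
lo = A.lo+B.lo = [-8.3-9.9, -13.8-9.9, -6.5+0] = [-18.200,-23.700,-6.500]
hi = A.hi+B.hi = [-2.1+9.9, -7.6+9.9, 6.2+9.6] = [7.800,2.300,15.800]
diag = √(26²+26²+22.3²) = √1849.29 = 43.003


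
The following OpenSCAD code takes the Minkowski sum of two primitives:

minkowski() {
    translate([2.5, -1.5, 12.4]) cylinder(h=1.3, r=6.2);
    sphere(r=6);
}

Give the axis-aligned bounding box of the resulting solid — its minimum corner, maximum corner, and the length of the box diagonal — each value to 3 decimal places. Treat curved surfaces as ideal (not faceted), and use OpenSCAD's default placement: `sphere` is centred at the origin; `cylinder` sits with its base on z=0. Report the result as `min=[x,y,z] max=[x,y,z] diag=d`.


min=[-9.700,-13.700,6.400] max=[14.700,10.700,19.700] diag=36.981

A = translate([2.5, -1.5, 12.4]) cylinder(h=1.3, r=6.2) → bbox [-3.7,-7.7,12.4] .. [8.7,4.7,13.7]
B = sphere(r=6) → bbox [-6,-6,-6] .. [6,6,6]
lo = A.lo+B.lo = [-3.7-6, -7.7-6, 12.4-6] = [-9.700,-13.700,6.400]
hi = A.hi+B.hi = [8.7+6, 4.7+6, 13.7+6] = [14.700,10.700,19.700]
diag = √(24.4²+24.4²+13.3²) = √1367.61 = 36.981


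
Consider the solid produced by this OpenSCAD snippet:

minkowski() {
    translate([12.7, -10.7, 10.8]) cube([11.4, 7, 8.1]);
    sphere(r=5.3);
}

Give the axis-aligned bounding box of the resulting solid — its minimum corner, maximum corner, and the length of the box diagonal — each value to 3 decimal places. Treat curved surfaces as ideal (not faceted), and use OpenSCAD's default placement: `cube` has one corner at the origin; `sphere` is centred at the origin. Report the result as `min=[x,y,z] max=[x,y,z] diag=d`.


A = translate([12.7, -10.7, 10.8]) cube([11.4, 7, 8.1]) → bbox [12.7,-10.7,10.8] .. [24.1,-3.7,18.9]
B = sphere(r=5.3) → bbox [-5.3,-5.3,-5.3] .. [5.3,5.3,5.3]
lo = A.lo+B.lo = [12.7-5.3, -10.7-5.3, 10.8-5.3] = [7.400,-16.000,5.500]
hi = A.hi+B.hi = [24.1+5.3, -3.7+5.3, 18.9+5.3] = [29.400,1.600,24.200]
diag = √(22²+17.6²+18.7²) = √1143.45 = 33.815

min=[7.400,-16.000,5.500] max=[29.400,1.600,24.200] diag=33.815


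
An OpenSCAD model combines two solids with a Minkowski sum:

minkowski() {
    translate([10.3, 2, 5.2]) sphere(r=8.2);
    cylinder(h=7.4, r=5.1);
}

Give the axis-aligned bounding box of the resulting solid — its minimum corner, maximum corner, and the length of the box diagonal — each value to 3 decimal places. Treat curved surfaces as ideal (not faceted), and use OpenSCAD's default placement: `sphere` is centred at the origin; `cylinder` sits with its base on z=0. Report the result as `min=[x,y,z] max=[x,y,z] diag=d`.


min=[-3.000,-11.300,-3.000] max=[23.600,15.300,20.800] diag=44.515

A = translate([10.3, 2, 5.2]) sphere(r=8.2) → bbox [2.1,-6.2,-3] .. [18.5,10.2,13.4]
B = cylinder(h=7.4, r=5.1) → bbox [-5.1,-5.1,0] .. [5.1,5.1,7.4]
lo = A.lo+B.lo = [2.1-5.1, -6.2-5.1, -3+0] = [-3.000,-11.300,-3.000]
hi = A.hi+B.hi = [18.5+5.1, 10.2+5.1, 13.4+7.4] = [23.600,15.300,20.800]
diag = √(26.6²+26.6²+23.8²) = √1981.56 = 44.515


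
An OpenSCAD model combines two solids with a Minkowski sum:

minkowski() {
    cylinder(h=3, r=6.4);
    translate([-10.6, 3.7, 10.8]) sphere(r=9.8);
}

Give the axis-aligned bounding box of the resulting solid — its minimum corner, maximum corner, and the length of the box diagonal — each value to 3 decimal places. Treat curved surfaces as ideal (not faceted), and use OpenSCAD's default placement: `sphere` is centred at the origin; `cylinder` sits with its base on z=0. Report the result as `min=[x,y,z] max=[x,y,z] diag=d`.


A = translate([-10.6, 3.7, 10.8]) sphere(r=9.8) → bbox [-20.4,-6.1,1] .. [-0.8,13.5,20.6]
B = cylinder(h=3, r=6.4) → bbox [-6.4,-6.4,0] .. [6.4,6.4,3]
lo = A.lo+B.lo = [-20.4-6.4, -6.1-6.4, 1+0] = [-26.800,-12.500,1.000]
hi = A.hi+B.hi = [-0.8+6.4, 13.5+6.4, 20.6+3] = [5.600,19.900,23.600]
diag = √(32.4²+32.4²+22.6²) = √2610.28 = 51.091

min=[-26.800,-12.500,1.000] max=[5.600,19.900,23.600] diag=51.091


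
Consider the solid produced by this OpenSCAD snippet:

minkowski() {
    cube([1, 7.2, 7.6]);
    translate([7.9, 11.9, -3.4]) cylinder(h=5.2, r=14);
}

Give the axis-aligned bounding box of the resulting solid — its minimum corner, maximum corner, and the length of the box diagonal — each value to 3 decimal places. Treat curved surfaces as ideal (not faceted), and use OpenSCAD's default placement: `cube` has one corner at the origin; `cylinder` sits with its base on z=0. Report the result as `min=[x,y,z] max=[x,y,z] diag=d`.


min=[-6.100,-2.100,-3.400] max=[22.900,33.100,9.400] diag=47.370

A = translate([7.9, 11.9, -3.4]) cylinder(h=5.2, r=14) → bbox [-6.1,-2.1,-3.4] .. [21.9,25.9,1.8]
B = cube([1, 7.2, 7.6]) → bbox [0,0,0] .. [1,7.2,7.6]
lo = A.lo+B.lo = [-6.1+0, -2.1+0, -3.4+0] = [-6.100,-2.100,-3.400]
hi = A.hi+B.hi = [21.9+1, 25.9+7.2, 1.8+7.6] = [22.900,33.100,9.400]
diag = √(29²+35.2²+12.8²) = √2243.88 = 47.370


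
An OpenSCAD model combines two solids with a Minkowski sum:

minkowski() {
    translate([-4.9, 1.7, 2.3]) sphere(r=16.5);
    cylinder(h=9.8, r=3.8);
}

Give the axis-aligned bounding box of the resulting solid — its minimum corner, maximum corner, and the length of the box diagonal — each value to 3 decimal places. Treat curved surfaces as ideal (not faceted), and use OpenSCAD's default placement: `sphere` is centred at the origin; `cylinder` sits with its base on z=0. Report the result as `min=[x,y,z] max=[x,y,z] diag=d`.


min=[-25.200,-18.600,-14.200] max=[15.400,22.000,28.600] diag=71.614

A = translate([-4.9, 1.7, 2.3]) sphere(r=16.5) → bbox [-21.4,-14.8,-14.2] .. [11.6,18.2,18.8]
B = cylinder(h=9.8, r=3.8) → bbox [-3.8,-3.8,0] .. [3.8,3.8,9.8]
lo = A.lo+B.lo = [-21.4-3.8, -14.8-3.8, -14.2+0] = [-25.200,-18.600,-14.200]
hi = A.hi+B.hi = [11.6+3.8, 18.2+3.8, 18.8+9.8] = [15.400,22.000,28.600]
diag = √(40.6²+40.6²+42.8²) = √5128.56 = 71.614


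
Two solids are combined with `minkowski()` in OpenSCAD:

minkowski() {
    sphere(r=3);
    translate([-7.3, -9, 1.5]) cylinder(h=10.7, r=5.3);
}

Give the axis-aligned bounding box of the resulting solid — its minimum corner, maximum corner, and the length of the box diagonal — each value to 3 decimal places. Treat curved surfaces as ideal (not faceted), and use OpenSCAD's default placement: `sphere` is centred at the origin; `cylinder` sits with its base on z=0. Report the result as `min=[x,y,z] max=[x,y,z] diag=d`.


min=[-15.600,-17.300,-1.500] max=[1.000,-0.700,15.200] diag=28.810

A = translate([-7.3, -9, 1.5]) cylinder(h=10.7, r=5.3) → bbox [-12.6,-14.3,1.5] .. [-2,-3.7,12.2]
B = sphere(r=3) → bbox [-3,-3,-3] .. [3,3,3]
lo = A.lo+B.lo = [-12.6-3, -14.3-3, 1.5-3] = [-15.600,-17.300,-1.500]
hi = A.hi+B.hi = [-2+3, -3.7+3, 12.2+3] = [1.000,-0.700,15.200]
diag = √(16.6²+16.6²+16.7²) = √830.01 = 28.810


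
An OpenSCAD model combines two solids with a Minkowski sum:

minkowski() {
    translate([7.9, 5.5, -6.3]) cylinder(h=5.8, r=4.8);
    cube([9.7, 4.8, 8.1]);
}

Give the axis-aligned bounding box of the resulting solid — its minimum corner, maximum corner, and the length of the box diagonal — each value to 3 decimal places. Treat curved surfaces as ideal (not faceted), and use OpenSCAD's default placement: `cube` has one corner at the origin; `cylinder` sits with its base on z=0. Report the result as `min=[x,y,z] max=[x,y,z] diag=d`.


min=[3.100,0.700,-6.300] max=[22.400,15.100,7.600] diag=27.804

A = translate([7.9, 5.5, -6.3]) cylinder(h=5.8, r=4.8) → bbox [3.1,0.7,-6.3] .. [12.7,10.3,-0.5]
B = cube([9.7, 4.8, 8.1]) → bbox [0,0,0] .. [9.7,4.8,8.1]
lo = A.lo+B.lo = [3.1+0, 0.7+0, -6.3+0] = [3.100,0.700,-6.300]
hi = A.hi+B.hi = [12.7+9.7, 10.3+4.8, -0.5+8.1] = [22.400,15.100,7.600]
diag = √(19.3²+14.4²+13.9²) = √773.06 = 27.804


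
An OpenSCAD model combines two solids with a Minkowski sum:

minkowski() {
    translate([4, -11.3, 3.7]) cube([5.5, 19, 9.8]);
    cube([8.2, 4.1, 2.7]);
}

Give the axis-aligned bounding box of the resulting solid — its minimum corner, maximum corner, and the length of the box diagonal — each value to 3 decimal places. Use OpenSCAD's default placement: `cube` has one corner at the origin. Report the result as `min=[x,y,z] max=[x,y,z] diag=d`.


A = translate([4, -11.3, 3.7]) cube([5.5, 19, 9.8]) → bbox [4,-11.3,3.7] .. [9.5,7.7,13.5]
B = cube([8.2, 4.1, 2.7]) → bbox [0,0,0] .. [8.2,4.1,2.7]
lo = A.lo+B.lo = [4+0, -11.3+0, 3.7+0] = [4.000,-11.300,3.700]
hi = A.hi+B.hi = [9.5+8.2, 7.7+4.1, 13.5+2.7] = [17.700,11.800,16.200]
diag = √(13.7²+23.1²+12.5²) = √877.55 = 29.623

min=[4.000,-11.300,3.700] max=[17.700,11.800,16.200] diag=29.623


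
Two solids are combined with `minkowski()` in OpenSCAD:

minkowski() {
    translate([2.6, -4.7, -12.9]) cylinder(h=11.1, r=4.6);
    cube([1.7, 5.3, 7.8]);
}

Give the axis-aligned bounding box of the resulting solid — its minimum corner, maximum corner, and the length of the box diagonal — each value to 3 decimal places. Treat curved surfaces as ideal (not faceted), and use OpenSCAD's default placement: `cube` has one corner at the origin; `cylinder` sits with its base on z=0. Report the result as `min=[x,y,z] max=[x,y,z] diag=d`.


min=[-2.000,-9.300,-12.900] max=[8.900,5.200,6.000] diag=26.197

A = translate([2.6, -4.7, -12.9]) cylinder(h=11.1, r=4.6) → bbox [-2,-9.3,-12.9] .. [7.2,-0.1,-1.8]
B = cube([1.7, 5.3, 7.8]) → bbox [0,0,0] .. [1.7,5.3,7.8]
lo = A.lo+B.lo = [-2+0, -9.3+0, -12.9+0] = [-2.000,-9.300,-12.900]
hi = A.hi+B.hi = [7.2+1.7, -0.1+5.3, -1.8+7.8] = [8.900,5.200,6.000]
diag = √(10.9²+14.5²+18.9²) = √686.27 = 26.197


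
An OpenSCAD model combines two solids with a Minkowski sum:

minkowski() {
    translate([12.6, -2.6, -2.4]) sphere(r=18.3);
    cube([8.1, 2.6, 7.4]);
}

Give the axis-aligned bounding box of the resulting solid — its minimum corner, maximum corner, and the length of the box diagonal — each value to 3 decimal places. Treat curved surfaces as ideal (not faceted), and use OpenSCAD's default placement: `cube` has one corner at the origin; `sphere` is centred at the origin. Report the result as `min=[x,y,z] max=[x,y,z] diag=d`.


min=[-5.700,-20.900,-20.700] max=[39.000,18.300,23.300] diag=73.964

A = translate([12.6, -2.6, -2.4]) sphere(r=18.3) → bbox [-5.7,-20.9,-20.7] .. [30.9,15.7,15.9]
B = cube([8.1, 2.6, 7.4]) → bbox [0,0,0] .. [8.1,2.6,7.4]
lo = A.lo+B.lo = [-5.7+0, -20.9+0, -20.7+0] = [-5.700,-20.900,-20.700]
hi = A.hi+B.hi = [30.9+8.1, 15.7+2.6, 15.9+7.4] = [39.000,18.300,23.300]
diag = √(44.7²+39.2²+44²) = √5470.73 = 73.964


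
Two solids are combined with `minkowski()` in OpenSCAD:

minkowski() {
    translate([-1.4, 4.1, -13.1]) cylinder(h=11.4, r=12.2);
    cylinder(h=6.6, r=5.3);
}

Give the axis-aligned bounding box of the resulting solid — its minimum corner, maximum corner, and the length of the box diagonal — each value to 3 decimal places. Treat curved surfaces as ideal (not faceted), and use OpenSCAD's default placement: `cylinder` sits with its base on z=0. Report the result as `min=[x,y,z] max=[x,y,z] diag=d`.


A = translate([-1.4, 4.1, -13.1]) cylinder(h=11.4, r=12.2) → bbox [-13.6,-8.1,-13.1] .. [10.8,16.3,-1.7]
B = cylinder(h=6.6, r=5.3) → bbox [-5.3,-5.3,0] .. [5.3,5.3,6.6]
lo = A.lo+B.lo = [-13.6-5.3, -8.1-5.3, -13.1+0] = [-18.900,-13.400,-13.100]
hi = A.hi+B.hi = [10.8+5.3, 16.3+5.3, -1.7+6.6] = [16.100,21.600,4.900]
diag = √(35²+35²+18²) = √2774 = 52.669

min=[-18.900,-13.400,-13.100] max=[16.100,21.600,4.900] diag=52.669


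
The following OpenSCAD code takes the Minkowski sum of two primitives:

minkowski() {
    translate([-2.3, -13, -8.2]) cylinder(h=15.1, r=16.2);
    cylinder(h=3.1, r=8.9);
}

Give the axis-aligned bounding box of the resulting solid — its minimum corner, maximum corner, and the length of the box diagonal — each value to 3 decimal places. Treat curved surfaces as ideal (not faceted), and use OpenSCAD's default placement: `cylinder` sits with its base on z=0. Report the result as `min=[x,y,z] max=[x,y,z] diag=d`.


min=[-27.400,-38.100,-8.200] max=[22.800,12.100,10.000] diag=73.289

A = translate([-2.3, -13, -8.2]) cylinder(h=15.1, r=16.2) → bbox [-18.5,-29.2,-8.2] .. [13.9,3.2,6.9]
B = cylinder(h=3.1, r=8.9) → bbox [-8.9,-8.9,0] .. [8.9,8.9,3.1]
lo = A.lo+B.lo = [-18.5-8.9, -29.2-8.9, -8.2+0] = [-27.400,-38.100,-8.200]
hi = A.hi+B.hi = [13.9+8.9, 3.2+8.9, 6.9+3.1] = [22.800,12.100,10.000]
diag = √(50.2²+50.2²+18.2²) = √5371.32 = 73.289


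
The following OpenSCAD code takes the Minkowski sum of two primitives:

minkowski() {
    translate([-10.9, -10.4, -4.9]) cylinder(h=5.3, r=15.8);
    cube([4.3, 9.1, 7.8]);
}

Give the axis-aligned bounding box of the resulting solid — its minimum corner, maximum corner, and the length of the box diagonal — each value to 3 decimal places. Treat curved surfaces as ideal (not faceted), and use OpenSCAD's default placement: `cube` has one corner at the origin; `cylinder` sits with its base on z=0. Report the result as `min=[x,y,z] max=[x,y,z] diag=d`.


min=[-26.700,-26.200,-4.900] max=[9.200,14.500,8.200] diag=55.829

A = translate([-10.9, -10.4, -4.9]) cylinder(h=5.3, r=15.8) → bbox [-26.7,-26.2,-4.9] .. [4.9,5.4,0.4]
B = cube([4.3, 9.1, 7.8]) → bbox [0,0,0] .. [4.3,9.1,7.8]
lo = A.lo+B.lo = [-26.7+0, -26.2+0, -4.9+0] = [-26.700,-26.200,-4.900]
hi = A.hi+B.hi = [4.9+4.3, 5.4+9.1, 0.4+7.8] = [9.200,14.500,8.200]
diag = √(35.9²+40.7²+13.1²) = √3116.91 = 55.829


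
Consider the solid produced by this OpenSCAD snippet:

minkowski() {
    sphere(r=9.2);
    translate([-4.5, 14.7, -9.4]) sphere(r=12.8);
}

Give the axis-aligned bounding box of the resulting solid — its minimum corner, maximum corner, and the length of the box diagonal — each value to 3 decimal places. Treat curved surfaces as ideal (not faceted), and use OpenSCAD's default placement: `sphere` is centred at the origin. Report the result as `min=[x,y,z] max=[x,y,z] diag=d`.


min=[-26.500,-7.300,-31.400] max=[17.500,36.700,12.600] diag=76.210

A = translate([-4.5, 14.7, -9.4]) sphere(r=12.8) → bbox [-17.3,1.9,-22.2] .. [8.3,27.5,3.4]
B = sphere(r=9.2) → bbox [-9.2,-9.2,-9.2] .. [9.2,9.2,9.2]
lo = A.lo+B.lo = [-17.3-9.2, 1.9-9.2, -22.2-9.2] = [-26.500,-7.300,-31.400]
hi = A.hi+B.hi = [8.3+9.2, 27.5+9.2, 3.4+9.2] = [17.500,36.700,12.600]
diag = √(44²+44²+44²) = √5808 = 76.210


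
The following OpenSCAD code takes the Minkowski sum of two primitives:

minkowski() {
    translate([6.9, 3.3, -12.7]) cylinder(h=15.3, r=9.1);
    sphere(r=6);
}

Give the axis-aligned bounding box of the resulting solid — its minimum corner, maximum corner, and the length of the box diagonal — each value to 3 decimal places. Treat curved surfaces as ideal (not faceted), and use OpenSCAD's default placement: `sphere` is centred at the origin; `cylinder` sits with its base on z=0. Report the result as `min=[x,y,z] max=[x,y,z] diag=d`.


min=[-8.200,-11.800,-18.700] max=[22.000,18.400,8.600] diag=50.689

A = translate([6.9, 3.3, -12.7]) cylinder(h=15.3, r=9.1) → bbox [-2.2,-5.8,-12.7] .. [16,12.4,2.6]
B = sphere(r=6) → bbox [-6,-6,-6] .. [6,6,6]
lo = A.lo+B.lo = [-2.2-6, -5.8-6, -12.7-6] = [-8.200,-11.800,-18.700]
hi = A.hi+B.hi = [16+6, 12.4+6, 2.6+6] = [22.000,18.400,8.600]
diag = √(30.2²+30.2²+27.3²) = √2569.37 = 50.689


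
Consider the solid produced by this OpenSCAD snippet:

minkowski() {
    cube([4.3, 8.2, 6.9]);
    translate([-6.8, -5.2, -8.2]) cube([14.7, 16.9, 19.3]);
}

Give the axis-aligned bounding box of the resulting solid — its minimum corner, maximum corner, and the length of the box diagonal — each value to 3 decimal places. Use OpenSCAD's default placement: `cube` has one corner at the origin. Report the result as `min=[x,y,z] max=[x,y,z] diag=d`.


min=[-6.800,-5.200,-8.200] max=[12.200,19.900,18.000] diag=40.957

A = translate([-6.8, -5.2, -8.2]) cube([14.7, 16.9, 19.3]) → bbox [-6.8,-5.2,-8.2] .. [7.9,11.7,11.1]
B = cube([4.3, 8.2, 6.9]) → bbox [0,0,0] .. [4.3,8.2,6.9]
lo = A.lo+B.lo = [-6.8+0, -5.2+0, -8.2+0] = [-6.800,-5.200,-8.200]
hi = A.hi+B.hi = [7.9+4.3, 11.7+8.2, 11.1+6.9] = [12.200,19.900,18.000]
diag = √(19²+25.1²+26.2²) = √1677.45 = 40.957


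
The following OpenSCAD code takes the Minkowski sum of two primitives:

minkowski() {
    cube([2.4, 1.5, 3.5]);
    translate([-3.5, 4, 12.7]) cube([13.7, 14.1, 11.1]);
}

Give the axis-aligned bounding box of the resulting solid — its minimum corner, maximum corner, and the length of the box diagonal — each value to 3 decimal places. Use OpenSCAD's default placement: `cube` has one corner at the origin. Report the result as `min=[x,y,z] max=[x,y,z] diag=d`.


A = translate([-3.5, 4, 12.7]) cube([13.7, 14.1, 11.1]) → bbox [-3.5,4,12.7] .. [10.2,18.1,23.8]
B = cube([2.4, 1.5, 3.5]) → bbox [0,0,0] .. [2.4,1.5,3.5]
lo = A.lo+B.lo = [-3.5+0, 4+0, 12.7+0] = [-3.500,4.000,12.700]
hi = A.hi+B.hi = [10.2+2.4, 18.1+1.5, 23.8+3.5] = [12.600,19.600,27.300]
diag = √(16.1²+15.6²+14.6²) = √715.73 = 26.753

min=[-3.500,4.000,12.700] max=[12.600,19.600,27.300] diag=26.753


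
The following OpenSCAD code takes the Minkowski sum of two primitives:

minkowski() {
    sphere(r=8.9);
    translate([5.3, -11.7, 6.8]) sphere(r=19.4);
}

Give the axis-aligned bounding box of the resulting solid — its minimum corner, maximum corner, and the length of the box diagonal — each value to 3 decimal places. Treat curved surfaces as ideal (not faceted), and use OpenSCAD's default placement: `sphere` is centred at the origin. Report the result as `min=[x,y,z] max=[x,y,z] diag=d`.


A = translate([5.3, -11.7, 6.8]) sphere(r=19.4) → bbox [-14.1,-31.1,-12.6] .. [24.7,7.7,26.2]
B = sphere(r=8.9) → bbox [-8.9,-8.9,-8.9] .. [8.9,8.9,8.9]
lo = A.lo+B.lo = [-14.1-8.9, -31.1-8.9, -12.6-8.9] = [-23.000,-40.000,-21.500]
hi = A.hi+B.hi = [24.7+8.9, 7.7+8.9, 26.2+8.9] = [33.600,16.600,35.100]
diag = √(56.6²+56.6²+56.6²) = √9610.68 = 98.034

min=[-23.000,-40.000,-21.500] max=[33.600,16.600,35.100] diag=98.034


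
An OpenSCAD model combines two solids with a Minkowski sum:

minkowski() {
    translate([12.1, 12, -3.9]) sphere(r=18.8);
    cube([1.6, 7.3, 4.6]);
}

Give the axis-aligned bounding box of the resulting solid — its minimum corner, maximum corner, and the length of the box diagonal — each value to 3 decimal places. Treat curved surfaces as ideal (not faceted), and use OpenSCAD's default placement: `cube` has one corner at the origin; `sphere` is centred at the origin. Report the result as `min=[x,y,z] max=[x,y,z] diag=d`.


A = translate([12.1, 12, -3.9]) sphere(r=18.8) → bbox [-6.7,-6.8,-22.7] .. [30.9,30.8,14.9]
B = cube([1.6, 7.3, 4.6]) → bbox [0,0,0] .. [1.6,7.3,4.6]
lo = A.lo+B.lo = [-6.7+0, -6.8+0, -22.7+0] = [-6.700,-6.800,-22.700]
hi = A.hi+B.hi = [30.9+1.6, 30.8+7.3, 14.9+4.6] = [32.500,38.100,19.500]
diag = √(39.2²+44.9²+42.2²) = √5333.49 = 73.031

min=[-6.700,-6.800,-22.700] max=[32.500,38.100,19.500] diag=73.031


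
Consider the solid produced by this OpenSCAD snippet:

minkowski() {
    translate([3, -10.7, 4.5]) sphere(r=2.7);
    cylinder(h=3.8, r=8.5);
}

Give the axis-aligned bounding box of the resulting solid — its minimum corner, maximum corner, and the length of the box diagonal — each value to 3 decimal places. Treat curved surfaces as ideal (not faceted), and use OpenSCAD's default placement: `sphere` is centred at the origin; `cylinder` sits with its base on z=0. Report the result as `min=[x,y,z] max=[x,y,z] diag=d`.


min=[-8.200,-21.900,1.800] max=[14.200,0.500,11.000] diag=32.987

A = translate([3, -10.7, 4.5]) sphere(r=2.7) → bbox [0.3,-13.4,1.8] .. [5.7,-8,7.2]
B = cylinder(h=3.8, r=8.5) → bbox [-8.5,-8.5,0] .. [8.5,8.5,3.8]
lo = A.lo+B.lo = [0.3-8.5, -13.4-8.5, 1.8+0] = [-8.200,-21.900,1.800]
hi = A.hi+B.hi = [5.7+8.5, -8+8.5, 7.2+3.8] = [14.200,0.500,11.000]
diag = √(22.4²+22.4²+9.2²) = √1088.16 = 32.987


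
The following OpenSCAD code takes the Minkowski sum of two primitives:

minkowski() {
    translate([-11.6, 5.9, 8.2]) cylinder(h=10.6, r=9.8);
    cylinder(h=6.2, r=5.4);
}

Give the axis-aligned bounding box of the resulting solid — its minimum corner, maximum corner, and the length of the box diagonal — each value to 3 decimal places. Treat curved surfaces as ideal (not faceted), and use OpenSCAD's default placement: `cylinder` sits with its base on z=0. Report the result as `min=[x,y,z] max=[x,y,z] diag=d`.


min=[-26.800,-9.300,8.200] max=[3.600,21.100,25.000] diag=46.158

A = translate([-11.6, 5.9, 8.2]) cylinder(h=10.6, r=9.8) → bbox [-21.4,-3.9,8.2] .. [-1.8,15.7,18.8]
B = cylinder(h=6.2, r=5.4) → bbox [-5.4,-5.4,0] .. [5.4,5.4,6.2]
lo = A.lo+B.lo = [-21.4-5.4, -3.9-5.4, 8.2+0] = [-26.800,-9.300,8.200]
hi = A.hi+B.hi = [-1.8+5.4, 15.7+5.4, 18.8+6.2] = [3.600,21.100,25.000]
diag = √(30.4²+30.4²+16.8²) = √2130.56 = 46.158


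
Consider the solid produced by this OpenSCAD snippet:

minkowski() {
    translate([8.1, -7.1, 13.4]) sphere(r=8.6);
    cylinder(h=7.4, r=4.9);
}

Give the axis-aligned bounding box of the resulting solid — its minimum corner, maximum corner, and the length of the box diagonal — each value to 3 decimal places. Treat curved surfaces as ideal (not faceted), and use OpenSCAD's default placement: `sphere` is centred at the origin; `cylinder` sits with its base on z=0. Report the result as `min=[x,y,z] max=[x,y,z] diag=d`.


A = translate([8.1, -7.1, 13.4]) sphere(r=8.6) → bbox [-0.5,-15.7,4.8] .. [16.7,1.5,22]
B = cylinder(h=7.4, r=4.9) → bbox [-4.9,-4.9,0] .. [4.9,4.9,7.4]
lo = A.lo+B.lo = [-0.5-4.9, -15.7-4.9, 4.8+0] = [-5.400,-20.600,4.800]
hi = A.hi+B.hi = [16.7+4.9, 1.5+4.9, 22+7.4] = [21.600,6.400,29.400]
diag = √(27²+27²+24.6²) = √2063.16 = 45.422

min=[-5.400,-20.600,4.800] max=[21.600,6.400,29.400] diag=45.422


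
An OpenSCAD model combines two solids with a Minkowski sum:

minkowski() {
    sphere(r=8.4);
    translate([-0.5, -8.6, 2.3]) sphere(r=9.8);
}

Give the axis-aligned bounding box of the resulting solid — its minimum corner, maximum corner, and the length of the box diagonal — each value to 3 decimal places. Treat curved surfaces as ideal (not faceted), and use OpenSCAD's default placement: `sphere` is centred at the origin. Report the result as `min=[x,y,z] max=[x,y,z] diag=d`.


min=[-18.700,-26.800,-15.900] max=[17.700,9.600,20.500] diag=63.047

A = translate([-0.5, -8.6, 2.3]) sphere(r=9.8) → bbox [-10.3,-18.4,-7.5] .. [9.3,1.2,12.1]
B = sphere(r=8.4) → bbox [-8.4,-8.4,-8.4] .. [8.4,8.4,8.4]
lo = A.lo+B.lo = [-10.3-8.4, -18.4-8.4, -7.5-8.4] = [-18.700,-26.800,-15.900]
hi = A.hi+B.hi = [9.3+8.4, 1.2+8.4, 12.1+8.4] = [17.700,9.600,20.500]
diag = √(36.4²+36.4²+36.4²) = √3974.88 = 63.047


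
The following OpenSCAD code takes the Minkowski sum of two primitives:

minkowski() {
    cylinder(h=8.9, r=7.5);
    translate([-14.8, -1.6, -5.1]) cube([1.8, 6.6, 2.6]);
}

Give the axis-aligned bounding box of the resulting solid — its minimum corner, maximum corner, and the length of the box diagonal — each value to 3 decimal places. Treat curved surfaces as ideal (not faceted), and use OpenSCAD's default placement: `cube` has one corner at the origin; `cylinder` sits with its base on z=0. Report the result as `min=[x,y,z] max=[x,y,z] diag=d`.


A = translate([-14.8, -1.6, -5.1]) cube([1.8, 6.6, 2.6]) → bbox [-14.8,-1.6,-5.1] .. [-13,5,-2.5]
B = cylinder(h=8.9, r=7.5) → bbox [-7.5,-7.5,0] .. [7.5,7.5,8.9]
lo = A.lo+B.lo = [-14.8-7.5, -1.6-7.5, -5.1+0] = [-22.300,-9.100,-5.100]
hi = A.hi+B.hi = [-13+7.5, 5+7.5, -2.5+8.9] = [-5.500,12.500,6.400]
diag = √(16.8²+21.6²+11.5²) = √881.05 = 29.682

min=[-22.300,-9.100,-5.100] max=[-5.500,12.500,6.400] diag=29.682


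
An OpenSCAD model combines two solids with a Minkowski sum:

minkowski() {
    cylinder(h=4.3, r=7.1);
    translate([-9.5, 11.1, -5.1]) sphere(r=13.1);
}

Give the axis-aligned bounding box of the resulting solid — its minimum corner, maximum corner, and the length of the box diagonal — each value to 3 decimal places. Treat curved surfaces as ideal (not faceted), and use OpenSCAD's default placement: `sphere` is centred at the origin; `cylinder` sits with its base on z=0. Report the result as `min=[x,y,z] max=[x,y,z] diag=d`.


A = translate([-9.5, 11.1, -5.1]) sphere(r=13.1) → bbox [-22.6,-2,-18.2] .. [3.6,24.2,8]
B = cylinder(h=4.3, r=7.1) → bbox [-7.1,-7.1,0] .. [7.1,7.1,4.3]
lo = A.lo+B.lo = [-22.6-7.1, -2-7.1, -18.2+0] = [-29.700,-9.100,-18.200]
hi = A.hi+B.hi = [3.6+7.1, 24.2+7.1, 8+4.3] = [10.700,31.300,12.300]
diag = √(40.4²+40.4²+30.5²) = √4194.57 = 64.766

min=[-29.700,-9.100,-18.200] max=[10.700,31.300,12.300] diag=64.766


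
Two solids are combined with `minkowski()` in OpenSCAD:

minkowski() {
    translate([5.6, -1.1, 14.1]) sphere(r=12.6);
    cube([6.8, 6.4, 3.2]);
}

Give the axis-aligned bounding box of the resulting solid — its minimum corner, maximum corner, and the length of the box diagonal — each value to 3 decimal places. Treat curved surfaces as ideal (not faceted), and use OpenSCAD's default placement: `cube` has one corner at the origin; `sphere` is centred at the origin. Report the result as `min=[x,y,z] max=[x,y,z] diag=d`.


A = translate([5.6, -1.1, 14.1]) sphere(r=12.6) → bbox [-7,-13.7,1.5] .. [18.2,11.5,26.7]
B = cube([6.8, 6.4, 3.2]) → bbox [0,0,0] .. [6.8,6.4,3.2]
lo = A.lo+B.lo = [-7+0, -13.7+0, 1.5+0] = [-7.000,-13.700,1.500]
hi = A.hi+B.hi = [18.2+6.8, 11.5+6.4, 26.7+3.2] = [25.000,17.900,29.900]
diag = √(32²+31.6²+28.4²) = √2829.12 = 53.189

min=[-7.000,-13.700,1.500] max=[25.000,17.900,29.900] diag=53.189


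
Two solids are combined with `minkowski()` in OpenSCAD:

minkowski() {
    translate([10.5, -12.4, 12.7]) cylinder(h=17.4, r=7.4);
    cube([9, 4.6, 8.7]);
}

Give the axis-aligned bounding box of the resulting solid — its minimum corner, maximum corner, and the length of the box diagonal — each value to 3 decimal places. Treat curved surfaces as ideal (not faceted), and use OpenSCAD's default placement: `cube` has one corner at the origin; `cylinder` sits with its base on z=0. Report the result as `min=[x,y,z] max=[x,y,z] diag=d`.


min=[3.100,-19.800,12.700] max=[26.900,-0.400,38.800] diag=40.299

A = translate([10.5, -12.4, 12.7]) cylinder(h=17.4, r=7.4) → bbox [3.1,-19.8,12.7] .. [17.9,-5,30.1]
B = cube([9, 4.6, 8.7]) → bbox [0,0,0] .. [9,4.6,8.7]
lo = A.lo+B.lo = [3.1+0, -19.8+0, 12.7+0] = [3.100,-19.800,12.700]
hi = A.hi+B.hi = [17.9+9, -5+4.6, 30.1+8.7] = [26.900,-0.400,38.800]
diag = √(23.8²+19.4²+26.1²) = √1624.01 = 40.299
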